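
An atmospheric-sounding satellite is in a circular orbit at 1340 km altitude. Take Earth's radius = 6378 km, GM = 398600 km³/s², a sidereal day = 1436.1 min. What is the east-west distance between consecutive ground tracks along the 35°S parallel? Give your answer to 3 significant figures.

2570 km

Semi-major axis a = 6378 + 1340 = 7718 km. Period T = 2π√(a³/μ) = 2π√(7718³/398600) = 6747.9 s = 112.46 min.
Node shift per orbit = (6747.9/86166) × 360° = 28.19°.
Equatorial spacing = 28.19 × 111.3 km/° = 3138 km.
At 35° latitude, spacing = 3138 × cos(35°) = 2571 km.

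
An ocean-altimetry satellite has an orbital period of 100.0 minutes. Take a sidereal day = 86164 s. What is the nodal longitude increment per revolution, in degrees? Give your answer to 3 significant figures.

T = 100.0 min = 6000.0 s.
During one orbit Earth rotates (6000.0 / 86164) × 360° = 25.07°.

25.1°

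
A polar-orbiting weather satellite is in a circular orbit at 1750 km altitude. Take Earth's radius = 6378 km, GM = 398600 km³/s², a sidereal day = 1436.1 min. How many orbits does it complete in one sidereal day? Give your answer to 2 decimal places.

Semi-major axis a = 6378 + 1750 = 8128 km. Period T = 2π√(a³/μ) = 2π√(8128³/398600) = 7292.7 s = 121.54 min.
Orbits per sidereal day = 86166 / 7292.7 = 11.815.

11.82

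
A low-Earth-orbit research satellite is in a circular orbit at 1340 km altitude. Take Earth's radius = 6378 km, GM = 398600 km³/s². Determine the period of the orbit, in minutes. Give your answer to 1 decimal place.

Semi-major axis a = 6378 + 1340 = 7718 km. Period T = 2π√(a³/μ) = 2π√(7718³/398600) = 6747.9 s = 112.46 min.

112.5 min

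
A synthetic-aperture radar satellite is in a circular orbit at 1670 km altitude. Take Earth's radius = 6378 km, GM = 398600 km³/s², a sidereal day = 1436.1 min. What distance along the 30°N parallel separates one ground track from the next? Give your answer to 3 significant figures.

2890 km

Semi-major axis a = 6378 + 1670 = 8048 km. Period T = 2π√(a³/μ) = 2π√(8048³/398600) = 7185.3 s = 119.75 min.
Node shift per orbit = (7185.3/86166) × 360° = 30.02°.
Equatorial spacing = 30.02 × 111.3 km/° = 3342 km.
At 30° latitude, spacing = 3342 × cos(30°) = 2894 km.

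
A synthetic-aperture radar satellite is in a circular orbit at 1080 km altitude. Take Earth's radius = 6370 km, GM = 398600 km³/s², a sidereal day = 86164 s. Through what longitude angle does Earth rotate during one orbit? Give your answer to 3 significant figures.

26.7°

Semi-major axis a = 6370 + 1080 = 7450 km. Period T = 2π√(a³/μ) = 2π√(7450³/398600) = 6399.5 s = 106.66 min.
During one orbit Earth rotates (6399.5 / 86164) × 360° = 26.74°.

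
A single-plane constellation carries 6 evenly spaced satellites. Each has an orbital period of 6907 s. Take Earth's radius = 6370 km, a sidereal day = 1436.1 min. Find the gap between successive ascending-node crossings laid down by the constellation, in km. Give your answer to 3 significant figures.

Single-satellite node shift = (6907.0/86166) × 360° = 28.86°.
With 6 satellites evenly phased, successive equator crossings are 28.86/6 = 4.810° apart.
That is 4.810 × 111.2 = 535 km at the equator.

535 km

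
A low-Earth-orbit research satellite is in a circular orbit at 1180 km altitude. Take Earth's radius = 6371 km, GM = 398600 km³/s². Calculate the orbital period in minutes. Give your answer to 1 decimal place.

Semi-major axis a = 6371 + 1180 = 7551 km. Period T = 2π√(a³/μ) = 2π√(7551³/398600) = 6530.1 s = 108.83 min.

108.8 min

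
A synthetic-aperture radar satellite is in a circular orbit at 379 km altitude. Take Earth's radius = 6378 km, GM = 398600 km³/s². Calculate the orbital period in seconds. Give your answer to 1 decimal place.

Semi-major axis a = 6378 + 379 = 6757 km. Period T = 2π√(a³/μ) = 2π√(6757³/398600) = 5527.7 s = 92.13 min.

5527.7 seconds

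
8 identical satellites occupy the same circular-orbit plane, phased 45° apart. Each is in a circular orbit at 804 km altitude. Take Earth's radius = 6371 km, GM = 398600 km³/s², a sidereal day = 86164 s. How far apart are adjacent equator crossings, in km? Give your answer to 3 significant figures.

351 km

Semi-major axis a = 6371 + 804 = 7175 km. Period T = 2π√(a³/μ) = 2π√(7175³/398600) = 6048.4 s = 100.81 min.
Single-satellite node shift = (6048.4/86164) × 360° = 25.27°.
With 8 satellites evenly phased, successive equator crossings are 25.27/8 = 3.159° apart.
That is 3.159 × 111.2 = 351 km at the equator.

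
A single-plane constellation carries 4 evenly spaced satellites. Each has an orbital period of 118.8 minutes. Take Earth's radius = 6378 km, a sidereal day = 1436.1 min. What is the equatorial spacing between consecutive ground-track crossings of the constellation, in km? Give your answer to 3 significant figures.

829 km

T = 118.8 min = 7128.0 s.
Single-satellite node shift = (7128.0/86166) × 360° = 29.78°.
With 4 satellites evenly phased, successive equator crossings are 29.78/4 = 7.445° apart.
That is 7.445 × 111.3 = 829 km at the equator.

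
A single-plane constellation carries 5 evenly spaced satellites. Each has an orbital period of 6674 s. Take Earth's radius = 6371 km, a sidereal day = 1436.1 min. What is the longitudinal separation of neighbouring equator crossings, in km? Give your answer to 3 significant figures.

Single-satellite node shift = (6674.0/86166) × 360° = 27.88°.
With 5 satellites evenly phased, successive equator crossings are 27.88/5 = 5.577° apart.
That is 5.577 × 111.2 = 620 km at the equator.

620 km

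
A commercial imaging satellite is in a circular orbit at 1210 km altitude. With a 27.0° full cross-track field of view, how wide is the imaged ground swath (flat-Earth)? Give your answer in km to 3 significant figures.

581 km

Half-angle = 27.0°/2 = 13.5°.
Swath width ≈ 2h·tan(θ/2) = 2 × 1210 × tan(13.5°) = 581.0 km.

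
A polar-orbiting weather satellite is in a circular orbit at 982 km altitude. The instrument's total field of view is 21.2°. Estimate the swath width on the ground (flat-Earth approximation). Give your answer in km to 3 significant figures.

Half-angle = 21.2°/2 = 10.6°.
Swath width ≈ 2h·tan(θ/2) = 2 × 982 × tan(10.6°) = 367.6 km.

368 km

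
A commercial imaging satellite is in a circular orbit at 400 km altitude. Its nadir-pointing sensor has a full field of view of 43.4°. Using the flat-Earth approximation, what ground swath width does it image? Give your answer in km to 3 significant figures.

318 km

Half-angle = 43.4°/2 = 21.7°.
Swath width ≈ 2h·tan(θ/2) = 2 × 400 × tan(21.7°) = 318.4 km.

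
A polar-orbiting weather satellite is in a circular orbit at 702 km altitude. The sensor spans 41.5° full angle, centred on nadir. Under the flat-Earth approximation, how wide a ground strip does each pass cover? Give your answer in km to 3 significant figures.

Half-angle = 41.5°/2 = 20.75°.
Swath width ≈ 2h·tan(θ/2) = 2 × 702 × tan(20.75°) = 531.9 km.

532 km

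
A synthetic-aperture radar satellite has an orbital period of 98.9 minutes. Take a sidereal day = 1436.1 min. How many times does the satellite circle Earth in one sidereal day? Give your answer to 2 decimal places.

T = 98.9 min = 5934.0 s.
Orbits per sidereal day = 86166 / 5934.0 = 14.521.

14.52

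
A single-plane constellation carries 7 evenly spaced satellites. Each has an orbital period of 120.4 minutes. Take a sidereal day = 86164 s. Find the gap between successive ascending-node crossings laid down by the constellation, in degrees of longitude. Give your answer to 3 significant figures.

T = 120.4 min = 7224.0 s.
Single-satellite node shift = (7224.0/86164) × 360° = 30.18°.
With 7 satellites evenly phased, successive equator crossings are 30.18/7 = 4.312° apart.

4.31°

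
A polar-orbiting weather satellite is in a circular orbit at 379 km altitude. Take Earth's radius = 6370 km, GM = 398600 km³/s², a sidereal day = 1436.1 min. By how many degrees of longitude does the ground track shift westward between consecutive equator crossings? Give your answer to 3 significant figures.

Semi-major axis a = 6370 + 379 = 6749 km. Period T = 2π√(a³/μ) = 2π√(6749³/398600) = 5517.9 s = 91.96 min.
During one orbit Earth rotates (5517.9 / 86166) × 360° = 23.05°.

23.1°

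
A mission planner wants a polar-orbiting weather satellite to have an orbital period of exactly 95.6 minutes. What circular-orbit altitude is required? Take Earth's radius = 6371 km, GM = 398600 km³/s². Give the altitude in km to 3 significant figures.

T = 95.6 min = 5736.0 s.
From T = 2π√(a³/μ): a = (μ T²/4π²)^(1/3) = (398600 × 5736.0² / 4π²)^(1/3) = 6926 km.
Altitude h = a − R = 6926 − 6371 = 555 km.

555 km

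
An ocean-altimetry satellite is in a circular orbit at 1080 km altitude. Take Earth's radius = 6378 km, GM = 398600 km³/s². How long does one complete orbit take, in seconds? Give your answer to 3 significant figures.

6410 seconds

Semi-major axis a = 6378 + 1080 = 7458 km. Period T = 2π√(a³/μ) = 2π√(7458³/398600) = 6409.8 s = 106.83 min.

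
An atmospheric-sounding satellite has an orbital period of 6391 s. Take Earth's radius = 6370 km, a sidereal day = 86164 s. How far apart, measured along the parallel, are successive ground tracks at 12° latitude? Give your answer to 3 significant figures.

Node shift per orbit = (6391.0/86164) × 360° = 26.70°.
Equatorial spacing = 26.70 × 111.2 km/° = 2969 km.
At 12° latitude, spacing = 2969 × cos(12°) = 2904 km.

2900 km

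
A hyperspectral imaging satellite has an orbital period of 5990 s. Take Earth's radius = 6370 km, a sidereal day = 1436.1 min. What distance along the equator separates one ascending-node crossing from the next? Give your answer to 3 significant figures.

2780 km

During one orbit Earth rotates (5990.0 / 86166) × 360° = 25.03°.
At the equator that is 25.03° × (2π·6370/360) km/° = 25.03 × 111.2 = 2782 km.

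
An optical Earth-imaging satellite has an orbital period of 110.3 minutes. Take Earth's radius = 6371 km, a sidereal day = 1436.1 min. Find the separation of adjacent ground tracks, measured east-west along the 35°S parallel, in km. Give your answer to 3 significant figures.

T = 110.3 min = 6618.0 s.
Node shift per orbit = (6618.0/86166) × 360° = 27.65°.
Equatorial spacing = 27.65 × 111.2 km/° = 3075 km.
At 35° latitude, spacing = 3075 × cos(35°) = 2519 km.

2520 km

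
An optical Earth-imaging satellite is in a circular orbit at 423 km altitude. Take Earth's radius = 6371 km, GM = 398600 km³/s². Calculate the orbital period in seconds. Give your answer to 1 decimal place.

5573.1 seconds

Semi-major axis a = 6371 + 423 = 6794 km. Period T = 2π√(a³/μ) = 2π√(6794³/398600) = 5573.1 s = 92.89 min.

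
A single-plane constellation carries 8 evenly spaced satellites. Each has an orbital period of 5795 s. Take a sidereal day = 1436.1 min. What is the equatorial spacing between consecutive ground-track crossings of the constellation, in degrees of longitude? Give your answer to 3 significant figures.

Single-satellite node shift = (5795.0/86166) × 360° = 24.21°.
With 8 satellites evenly phased, successive equator crossings are 24.21/8 = 3.026° apart.

3.03°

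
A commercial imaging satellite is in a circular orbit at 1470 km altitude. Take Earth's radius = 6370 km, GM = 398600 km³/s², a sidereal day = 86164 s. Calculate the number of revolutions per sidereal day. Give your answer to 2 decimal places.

Semi-major axis a = 6370 + 1470 = 7840 km. Period T = 2π√(a³/μ) = 2π√(7840³/398600) = 6908.5 s = 115.14 min.
Orbits per sidereal day = 86164 / 6908.5 = 12.472.

12.47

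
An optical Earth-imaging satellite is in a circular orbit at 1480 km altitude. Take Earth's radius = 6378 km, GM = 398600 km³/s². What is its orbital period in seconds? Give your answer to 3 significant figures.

Semi-major axis a = 6378 + 1480 = 7858 km. Period T = 2π√(a³/μ) = 2π√(7858³/398600) = 6932.3 s = 115.54 min.

6930 seconds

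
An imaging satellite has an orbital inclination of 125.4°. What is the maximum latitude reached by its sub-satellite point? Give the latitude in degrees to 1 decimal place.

Retrograde orbit: the ground track reaches ±(180° − i) = ±(180 − 125.4) = ±54.6°.

54.6°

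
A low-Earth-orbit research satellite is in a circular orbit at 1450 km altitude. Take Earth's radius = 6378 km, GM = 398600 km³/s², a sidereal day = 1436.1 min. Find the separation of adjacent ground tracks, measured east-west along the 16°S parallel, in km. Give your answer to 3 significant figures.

Semi-major axis a = 6378 + 1450 = 7828 km. Period T = 2π√(a³/μ) = 2π√(7828³/398600) = 6892.7 s = 114.88 min.
Node shift per orbit = (6892.7/86166) × 360° = 28.80°.
Equatorial spacing = 28.80 × 111.3 km/° = 3206 km.
At 16° latitude, spacing = 3206 × cos(16°) = 3081 km.

3080 km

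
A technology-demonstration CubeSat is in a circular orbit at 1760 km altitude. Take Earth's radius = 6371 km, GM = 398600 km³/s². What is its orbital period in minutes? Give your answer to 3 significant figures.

122 min

Semi-major axis a = 6371 + 1760 = 8131 km. Period T = 2π√(a³/μ) = 2π√(8131³/398600) = 7296.7 s = 121.61 min.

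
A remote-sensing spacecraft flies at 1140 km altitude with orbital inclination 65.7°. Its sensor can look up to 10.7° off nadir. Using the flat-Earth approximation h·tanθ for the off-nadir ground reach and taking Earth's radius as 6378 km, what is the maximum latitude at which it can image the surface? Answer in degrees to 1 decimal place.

67.6°

For a prograde orbit the ground track reaches latitude ±i = ±65.7°.
Sensor half-swath on the ground ≈ 1140·tan(10.7°) = 215 km = 1.94° of latitude.
Maximum observable latitude ≈ 65.7 + 1.94 = 67.6°.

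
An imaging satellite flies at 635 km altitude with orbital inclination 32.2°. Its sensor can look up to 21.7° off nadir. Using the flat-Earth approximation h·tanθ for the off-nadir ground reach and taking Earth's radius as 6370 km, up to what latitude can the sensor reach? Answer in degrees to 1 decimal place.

For a prograde orbit the ground track reaches latitude ±i = ±32.2°.
Sensor half-swath on the ground ≈ 635·tan(21.7°) = 253 km = 2.27° of latitude.
Maximum observable latitude ≈ 32.2 + 2.27 = 34.5°.

34.5°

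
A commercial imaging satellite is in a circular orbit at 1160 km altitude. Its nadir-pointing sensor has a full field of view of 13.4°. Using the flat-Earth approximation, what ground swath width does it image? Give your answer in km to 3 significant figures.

Half-angle = 13.4°/2 = 6.7°.
Swath width ≈ 2h·tan(θ/2) = 2 × 1160 × tan(6.7°) = 272.5 km.

273 km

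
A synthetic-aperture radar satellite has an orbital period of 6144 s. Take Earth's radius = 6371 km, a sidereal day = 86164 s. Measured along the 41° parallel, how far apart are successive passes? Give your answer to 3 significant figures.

Node shift per orbit = (6144.0/86164) × 360° = 25.67°.
Equatorial spacing = 25.67 × 111.2 km/° = 2854 km.
At 41° latitude, spacing = 2854 × cos(41°) = 2154 km.

2150 km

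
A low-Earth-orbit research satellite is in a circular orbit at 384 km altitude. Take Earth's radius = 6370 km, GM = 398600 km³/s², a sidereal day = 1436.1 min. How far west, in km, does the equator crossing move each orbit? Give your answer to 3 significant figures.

Semi-major axis a = 6370 + 384 = 6754 km. Period T = 2π√(a³/μ) = 2π√(6754³/398600) = 5524.0 s = 92.07 min.
During one orbit Earth rotates (5524.0 / 86166) × 360° = 23.08°.
At the equator that is 23.08° × (2π·6370/360) km/° = 23.08 × 111.2 = 2566 km.

2570 km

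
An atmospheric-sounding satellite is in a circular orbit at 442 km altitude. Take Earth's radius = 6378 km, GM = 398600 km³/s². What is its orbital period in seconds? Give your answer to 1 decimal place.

5605.2 seconds

Semi-major axis a = 6378 + 442 = 6820 km. Period T = 2π√(a³/μ) = 2π√(6820³/398600) = 5605.2 s = 93.42 min.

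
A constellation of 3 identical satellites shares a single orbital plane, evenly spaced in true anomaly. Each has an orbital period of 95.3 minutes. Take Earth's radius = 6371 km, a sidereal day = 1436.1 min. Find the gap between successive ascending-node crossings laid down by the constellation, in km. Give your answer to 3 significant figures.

T = 95.3 min = 5718.0 s.
Single-satellite node shift = (5718.0/86166) × 360° = 23.89°.
With 3 satellites evenly phased, successive equator crossings are 23.89/3 = 7.963° apart.
That is 7.963 × 111.2 = 885 km at the equator.

885 km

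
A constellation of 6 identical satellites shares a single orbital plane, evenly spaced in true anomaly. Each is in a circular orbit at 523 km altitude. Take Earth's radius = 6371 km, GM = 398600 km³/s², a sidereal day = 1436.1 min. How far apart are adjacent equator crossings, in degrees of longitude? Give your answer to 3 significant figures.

3.97°

Semi-major axis a = 6371 + 523 = 6894 km. Period T = 2π√(a³/μ) = 2π√(6894³/398600) = 5696.6 s = 94.94 min.
Single-satellite node shift = (5696.6/86166) × 360° = 23.80°.
With 6 satellites evenly phased, successive equator crossings are 23.80/6 = 3.967° apart.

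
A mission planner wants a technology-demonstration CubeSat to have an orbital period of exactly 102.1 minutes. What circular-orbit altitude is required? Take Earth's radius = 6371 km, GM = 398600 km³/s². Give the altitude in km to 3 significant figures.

865 km

T = 102.1 min = 6126.0 s.
From T = 2π√(a³/μ): a = (μ T²/4π²)^(1/3) = (398600 × 6126.0² / 4π²)^(1/3) = 7236 km.
Altitude h = a − R = 7236 − 6371 = 865 km.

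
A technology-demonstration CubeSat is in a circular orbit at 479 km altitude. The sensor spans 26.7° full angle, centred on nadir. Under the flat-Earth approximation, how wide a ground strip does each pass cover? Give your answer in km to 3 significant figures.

Half-angle = 26.7°/2 = 13.35°.
Swath width ≈ 2h·tan(θ/2) = 2 × 479 × tan(13.35°) = 227.3 km.

227 km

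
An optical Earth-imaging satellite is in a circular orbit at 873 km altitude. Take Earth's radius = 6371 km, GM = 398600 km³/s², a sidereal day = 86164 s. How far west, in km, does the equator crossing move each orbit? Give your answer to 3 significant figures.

Semi-major axis a = 6371 + 873 = 7244 km. Period T = 2π√(a³/μ) = 2π√(7244³/398600) = 6135.9 s = 102.27 min.
During one orbit Earth rotates (6135.9 / 86164) × 360° = 25.64°.
At the equator that is 25.64° × (2π·6371/360) km/° = 25.64 × 111.2 = 2851 km.

2850 km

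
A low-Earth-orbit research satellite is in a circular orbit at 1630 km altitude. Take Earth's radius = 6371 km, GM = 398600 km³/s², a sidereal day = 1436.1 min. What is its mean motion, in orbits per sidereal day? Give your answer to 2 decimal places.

Semi-major axis a = 6371 + 1630 = 8001 km. Period T = 2π√(a³/μ) = 2π√(8001³/398600) = 7122.4 s = 118.71 min.
Orbits per sidereal day = 86166 / 7122.4 = 12.098.

12.10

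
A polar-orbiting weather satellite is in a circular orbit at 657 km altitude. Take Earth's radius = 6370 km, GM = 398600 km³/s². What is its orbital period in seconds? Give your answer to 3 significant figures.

Semi-major axis a = 6370 + 657 = 7027 km. Period T = 2π√(a³/μ) = 2π√(7027³/398600) = 5862.3 s = 97.70 min.

5860 seconds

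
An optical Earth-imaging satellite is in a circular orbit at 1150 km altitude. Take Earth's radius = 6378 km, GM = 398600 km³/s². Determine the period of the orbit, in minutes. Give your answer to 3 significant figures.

108 min

Semi-major axis a = 6378 + 1150 = 7528 km. Period T = 2π√(a³/μ) = 2π√(7528³/398600) = 6500.3 s = 108.34 min.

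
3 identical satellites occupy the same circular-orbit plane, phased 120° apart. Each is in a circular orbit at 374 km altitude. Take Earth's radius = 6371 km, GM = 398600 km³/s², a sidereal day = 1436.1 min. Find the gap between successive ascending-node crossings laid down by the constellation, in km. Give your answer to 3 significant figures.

Semi-major axis a = 6371 + 374 = 6745 km. Period T = 2π√(a³/μ) = 2π√(6745³/398600) = 5513.0 s = 91.88 min.
Single-satellite node shift = (5513.0/86166) × 360° = 23.03°.
With 3 satellites evenly phased, successive equator crossings are 23.03/3 = 7.678° apart.
That is 7.678 × 111.2 = 854 km at the equator.

854 km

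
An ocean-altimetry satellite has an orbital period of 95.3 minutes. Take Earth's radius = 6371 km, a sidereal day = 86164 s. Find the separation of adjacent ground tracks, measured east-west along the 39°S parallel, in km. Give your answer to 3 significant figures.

2060 km

T = 95.3 min = 5718.0 s.
Node shift per orbit = (5718.0/86164) × 360° = 23.89°.
Equatorial spacing = 23.89 × 111.2 km/° = 2656 km.
At 39° latitude, spacing = 2656 × cos(39°) = 2064 km.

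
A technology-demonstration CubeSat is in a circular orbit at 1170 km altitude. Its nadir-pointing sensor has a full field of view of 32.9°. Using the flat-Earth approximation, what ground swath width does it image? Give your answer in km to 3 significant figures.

Half-angle = 32.9°/2 = 16.45°.
Swath width ≈ 2h·tan(θ/2) = 2 × 1170 × tan(16.45°) = 690.9 km.

691 km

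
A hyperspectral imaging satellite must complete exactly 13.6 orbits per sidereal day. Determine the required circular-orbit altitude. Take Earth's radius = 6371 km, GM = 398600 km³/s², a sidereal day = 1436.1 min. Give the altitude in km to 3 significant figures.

Required period T = 86166 / 13.6 = 6335.7 s.
From T = 2π√(a³/μ): a = (μ T²/4π²)^(1/3) = (398600 × 6335.7² / 4π²)^(1/3) = 7400 km.
Altitude h = a − R = 7400 − 6371 = 1029 km.

1030 km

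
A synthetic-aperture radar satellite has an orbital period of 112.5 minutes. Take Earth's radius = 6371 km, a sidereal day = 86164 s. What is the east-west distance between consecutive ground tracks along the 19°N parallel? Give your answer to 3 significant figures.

2970 km

T = 112.5 min = 6750.0 s.
Node shift per orbit = (6750.0/86164) × 360° = 28.20°.
Equatorial spacing = 28.20 × 111.2 km/° = 3136 km.
At 19° latitude, spacing = 3136 × cos(19°) = 2965 km.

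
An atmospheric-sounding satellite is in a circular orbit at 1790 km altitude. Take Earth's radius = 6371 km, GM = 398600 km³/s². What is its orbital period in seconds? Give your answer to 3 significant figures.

Semi-major axis a = 6371 + 1790 = 8161 km. Period T = 2π√(a³/μ) = 2π√(8161³/398600) = 7337.1 s = 122.29 min.

7340 seconds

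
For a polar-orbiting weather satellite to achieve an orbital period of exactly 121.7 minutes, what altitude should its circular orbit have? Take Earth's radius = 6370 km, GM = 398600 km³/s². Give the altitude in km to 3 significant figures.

1760 km

T = 121.7 min = 7302.0 s.
From T = 2π√(a³/μ): a = (μ T²/4π²)^(1/3) = (398600 × 7302.0² / 4π²)^(1/3) = 8135 km.
Altitude h = a − R = 8135 − 6370 = 1765 km.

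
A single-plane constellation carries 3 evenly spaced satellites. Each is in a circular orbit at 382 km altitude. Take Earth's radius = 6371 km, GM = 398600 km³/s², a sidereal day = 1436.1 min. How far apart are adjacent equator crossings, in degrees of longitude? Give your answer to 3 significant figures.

Semi-major axis a = 6371 + 382 = 6753 km. Period T = 2π√(a³/μ) = 2π√(6753³/398600) = 5522.8 s = 92.05 min.
Single-satellite node shift = (5522.8/86166) × 360° = 23.07°.
With 3 satellites evenly phased, successive equator crossings are 23.07/3 = 7.691° apart.

7.69°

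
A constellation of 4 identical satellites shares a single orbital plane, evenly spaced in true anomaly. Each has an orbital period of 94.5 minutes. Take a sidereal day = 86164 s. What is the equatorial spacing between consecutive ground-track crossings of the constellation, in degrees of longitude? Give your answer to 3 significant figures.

T = 94.5 min = 5670.0 s.
Single-satellite node shift = (5670.0/86164) × 360° = 23.69°.
With 4 satellites evenly phased, successive equator crossings are 23.69/4 = 5.922° apart.

5.92°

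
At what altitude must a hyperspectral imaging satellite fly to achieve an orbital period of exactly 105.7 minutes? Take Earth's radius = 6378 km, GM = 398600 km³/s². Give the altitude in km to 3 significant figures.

T = 105.7 min = 6342.0 s.
From T = 2π√(a³/μ): a = (μ T²/4π²)^(1/3) = (398600 × 6342.0² / 4π²)^(1/3) = 7405 km.
Altitude h = a − R = 7405 − 6378 = 1027 km.

1030 km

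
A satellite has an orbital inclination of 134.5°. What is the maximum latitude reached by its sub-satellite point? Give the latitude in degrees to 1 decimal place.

Retrograde orbit: the ground track reaches ±(180° − i) = ±(180 − 134.5) = ±45.5°.

45.5°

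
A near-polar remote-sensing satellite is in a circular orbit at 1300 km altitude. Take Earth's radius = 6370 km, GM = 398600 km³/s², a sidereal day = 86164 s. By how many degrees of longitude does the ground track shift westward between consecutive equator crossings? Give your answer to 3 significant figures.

27.9°

Semi-major axis a = 6370 + 1300 = 7670 km. Period T = 2π√(a³/μ) = 2π√(7670³/398600) = 6685.0 s = 111.42 min.
During one orbit Earth rotates (6685.0 / 86164) × 360° = 27.93°.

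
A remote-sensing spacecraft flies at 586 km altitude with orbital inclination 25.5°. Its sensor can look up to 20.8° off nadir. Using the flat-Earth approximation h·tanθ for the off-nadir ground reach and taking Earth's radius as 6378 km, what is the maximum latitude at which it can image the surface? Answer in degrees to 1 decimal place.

27.5°

For a prograde orbit the ground track reaches latitude ±i = ±25.5°.
Sensor half-swath on the ground ≈ 586·tan(20.8°) = 223 km = 2.00° of latitude.
Maximum observable latitude ≈ 25.5 + 2.00 = 27.5°.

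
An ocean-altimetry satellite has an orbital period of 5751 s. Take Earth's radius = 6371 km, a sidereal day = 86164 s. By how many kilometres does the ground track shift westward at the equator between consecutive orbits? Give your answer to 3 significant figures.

During one orbit Earth rotates (5751.0 / 86164) × 360° = 24.03°.
At the equator that is 24.03° × (2π·6371/360) km/° = 24.03 × 111.2 = 2672 km.

2670 km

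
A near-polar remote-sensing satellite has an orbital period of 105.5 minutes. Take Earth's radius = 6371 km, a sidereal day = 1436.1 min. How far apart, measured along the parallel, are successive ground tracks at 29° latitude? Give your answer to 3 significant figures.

2570 km

T = 105.5 min = 6330.0 s.
Node shift per orbit = (6330.0/86166) × 360° = 26.45°.
Equatorial spacing = 26.45 × 111.2 km/° = 2941 km.
At 29° latitude, spacing = 2941 × cos(29°) = 2572 km.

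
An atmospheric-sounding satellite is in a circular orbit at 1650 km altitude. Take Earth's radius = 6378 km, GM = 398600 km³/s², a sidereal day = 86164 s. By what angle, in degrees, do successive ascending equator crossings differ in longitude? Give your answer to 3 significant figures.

29.9°

Semi-major axis a = 6378 + 1650 = 8028 km. Period T = 2π√(a³/μ) = 2π√(8028³/398600) = 7158.5 s = 119.31 min.
During one orbit Earth rotates (7158.5 / 86164) × 360° = 29.91°.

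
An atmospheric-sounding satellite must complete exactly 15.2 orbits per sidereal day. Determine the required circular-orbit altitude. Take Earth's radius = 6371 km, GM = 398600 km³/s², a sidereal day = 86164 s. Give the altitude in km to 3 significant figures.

500 km

Required period T = 86164 / 15.2 = 5668.7 s.
From T = 2π√(a³/μ): a = (μ T²/4π²)^(1/3) = (398600 × 5668.7² / 4π²)^(1/3) = 6871 km.
Altitude h = a − R = 6871 − 6371 = 500 km.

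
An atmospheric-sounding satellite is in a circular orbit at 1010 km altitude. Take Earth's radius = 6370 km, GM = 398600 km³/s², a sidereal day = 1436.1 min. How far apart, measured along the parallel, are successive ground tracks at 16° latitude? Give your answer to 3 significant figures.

Semi-major axis a = 6370 + 1010 = 7380 km. Period T = 2π√(a³/μ) = 2π√(7380³/398600) = 6309.5 s = 105.16 min.
Node shift per orbit = (6309.5/86166) × 360° = 26.36°.
Equatorial spacing = 26.36 × 111.2 km/° = 2931 km.
At 16° latitude, spacing = 2931 × cos(16°) = 2817 km.

2820 km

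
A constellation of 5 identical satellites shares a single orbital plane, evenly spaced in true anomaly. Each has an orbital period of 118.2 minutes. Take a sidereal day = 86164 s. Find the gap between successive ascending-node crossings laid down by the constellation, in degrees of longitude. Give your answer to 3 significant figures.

5.93°

T = 118.2 min = 7092.0 s.
Single-satellite node shift = (7092.0/86164) × 360° = 29.63°.
With 5 satellites evenly phased, successive equator crossings are 29.63/5 = 5.926° apart.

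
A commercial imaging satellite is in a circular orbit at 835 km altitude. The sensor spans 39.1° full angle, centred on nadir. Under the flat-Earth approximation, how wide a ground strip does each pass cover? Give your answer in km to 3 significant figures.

593 km

Half-angle = 39.1°/2 = 19.55°.
Swath width ≈ 2h·tan(θ/2) = 2 × 835 × tan(19.55°) = 593.0 km.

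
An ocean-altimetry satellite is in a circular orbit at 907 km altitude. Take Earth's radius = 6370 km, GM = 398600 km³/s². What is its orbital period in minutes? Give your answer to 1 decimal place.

103.0 min

Semi-major axis a = 6370 + 907 = 7277 km. Period T = 2π√(a³/μ) = 2π√(7277³/398600) = 6177.9 s = 102.96 min.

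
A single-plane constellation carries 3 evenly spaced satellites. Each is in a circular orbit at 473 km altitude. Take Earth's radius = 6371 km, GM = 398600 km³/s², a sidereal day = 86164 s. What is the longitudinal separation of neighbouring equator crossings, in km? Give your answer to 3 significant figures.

Semi-major axis a = 6371 + 473 = 6844 km. Period T = 2π√(a³/μ) = 2π√(6844³/398600) = 5634.8 s = 93.91 min.
Single-satellite node shift = (5634.8/86164) × 360° = 23.54°.
With 3 satellites evenly phased, successive equator crossings are 23.54/3 = 7.848° apart.
That is 7.848 × 111.2 = 873 km at the equator.

873 km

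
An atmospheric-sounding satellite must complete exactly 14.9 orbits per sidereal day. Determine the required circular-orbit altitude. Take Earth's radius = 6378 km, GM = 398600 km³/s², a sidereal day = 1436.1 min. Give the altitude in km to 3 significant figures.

585 km

Required period T = 86166 / 14.9 = 5783.0 s.
From T = 2π√(a³/μ): a = (μ T²/4π²)^(1/3) = (398600 × 5783.0² / 4π²)^(1/3) = 6963 km.
Altitude h = a − R = 6963 − 6378 = 585 km.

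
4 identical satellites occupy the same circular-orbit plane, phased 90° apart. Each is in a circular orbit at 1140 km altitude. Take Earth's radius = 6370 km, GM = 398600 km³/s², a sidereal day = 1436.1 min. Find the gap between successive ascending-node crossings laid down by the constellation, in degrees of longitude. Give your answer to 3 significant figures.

6.77°

Semi-major axis a = 6370 + 1140 = 7510 km. Period T = 2π√(a³/μ) = 2π√(7510³/398600) = 6477.0 s = 107.95 min.
Single-satellite node shift = (6477.0/86166) × 360° = 27.06°.
With 4 satellites evenly phased, successive equator crossings are 27.06/4 = 6.765° apart.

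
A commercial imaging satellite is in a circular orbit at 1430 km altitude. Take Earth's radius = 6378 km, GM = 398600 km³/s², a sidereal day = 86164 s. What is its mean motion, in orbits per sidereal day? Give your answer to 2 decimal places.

Semi-major axis a = 6378 + 1430 = 7808 km. Period T = 2π√(a³/μ) = 2π√(7808³/398600) = 6866.3 s = 114.44 min.
Orbits per sidereal day = 86164 / 6866.3 = 12.549.

12.55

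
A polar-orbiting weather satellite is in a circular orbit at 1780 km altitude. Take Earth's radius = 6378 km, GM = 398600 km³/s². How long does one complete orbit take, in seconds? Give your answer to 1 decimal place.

Semi-major axis a = 6378 + 1780 = 8158 km. Period T = 2π√(a³/μ) = 2π√(8158³/398600) = 7333.1 s = 122.22 min.

7333.1 seconds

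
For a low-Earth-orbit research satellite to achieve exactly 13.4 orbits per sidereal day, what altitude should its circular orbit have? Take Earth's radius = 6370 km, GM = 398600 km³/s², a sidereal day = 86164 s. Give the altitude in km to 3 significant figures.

1100 km

Required period T = 86164 / 13.4 = 6430.1 s.
From T = 2π√(a³/μ): a = (μ T²/4π²)^(1/3) = (398600 × 6430.1² / 4π²)^(1/3) = 7474 km.
Altitude h = a − R = 7474 − 6370 = 1104 km.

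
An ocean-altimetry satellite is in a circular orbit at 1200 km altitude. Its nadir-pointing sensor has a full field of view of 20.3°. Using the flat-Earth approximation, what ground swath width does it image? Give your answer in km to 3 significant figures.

Half-angle = 20.3°/2 = 10.15°.
Swath width ≈ 2h·tan(θ/2) = 2 × 1200 × tan(10.15°) = 429.7 km.

430 km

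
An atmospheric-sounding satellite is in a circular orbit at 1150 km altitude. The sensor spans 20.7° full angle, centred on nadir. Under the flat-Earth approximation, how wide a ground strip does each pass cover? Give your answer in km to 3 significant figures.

420 km

Half-angle = 20.7°/2 = 10.35°.
Swath width ≈ 2h·tan(θ/2) = 2 × 1150 × tan(10.35°) = 420.1 km.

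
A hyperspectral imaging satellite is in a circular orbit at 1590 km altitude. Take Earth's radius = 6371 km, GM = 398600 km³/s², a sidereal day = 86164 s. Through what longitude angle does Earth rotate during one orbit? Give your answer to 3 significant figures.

Semi-major axis a = 6371 + 1590 = 7961 km. Period T = 2π√(a³/μ) = 2π√(7961³/398600) = 7069.1 s = 117.82 min.
During one orbit Earth rotates (7069.1 / 86164) × 360° = 29.54°.

29.5°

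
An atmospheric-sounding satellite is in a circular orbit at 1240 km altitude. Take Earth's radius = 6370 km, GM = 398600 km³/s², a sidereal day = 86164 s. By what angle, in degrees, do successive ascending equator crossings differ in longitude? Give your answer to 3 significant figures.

Semi-major axis a = 6370 + 1240 = 7610 km. Period T = 2π√(a³/μ) = 2π√(7610³/398600) = 6606.8 s = 110.11 min.
During one orbit Earth rotates (6606.8 / 86164) × 360° = 27.60°.

27.6°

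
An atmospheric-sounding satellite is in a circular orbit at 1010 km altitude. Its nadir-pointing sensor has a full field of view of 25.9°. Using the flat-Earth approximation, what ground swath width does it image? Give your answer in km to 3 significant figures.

Half-angle = 25.9°/2 = 12.95°.
Swath width ≈ 2h·tan(θ/2) = 2 × 1010 × tan(12.95°) = 464.5 km.

464 km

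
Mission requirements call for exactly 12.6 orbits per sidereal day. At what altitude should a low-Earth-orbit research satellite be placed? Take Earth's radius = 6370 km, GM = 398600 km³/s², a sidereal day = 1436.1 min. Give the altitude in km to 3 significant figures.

Required period T = 86166 / 12.6 = 6838.6 s.
From T = 2π√(a³/μ): a = (μ T²/4π²)^(1/3) = (398600 × 6838.6² / 4π²)^(1/3) = 7787 km.
Altitude h = a − R = 7787 − 6370 = 1417 km.

1420 km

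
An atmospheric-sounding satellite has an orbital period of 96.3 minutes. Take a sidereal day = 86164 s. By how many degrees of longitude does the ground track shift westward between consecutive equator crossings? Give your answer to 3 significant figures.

T = 96.3 min = 5778.0 s.
During one orbit Earth rotates (5778.0 / 86164) × 360° = 24.14°.

24.1°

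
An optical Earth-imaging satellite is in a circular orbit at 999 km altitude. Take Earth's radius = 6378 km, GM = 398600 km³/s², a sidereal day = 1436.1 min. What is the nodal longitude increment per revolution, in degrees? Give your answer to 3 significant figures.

Semi-major axis a = 6378 + 999 = 7377 km. Period T = 2π√(a³/μ) = 2π√(7377³/398600) = 6305.7 s = 105.09 min.
During one orbit Earth rotates (6305.7 / 86166) × 360° = 26.34°.

26.3°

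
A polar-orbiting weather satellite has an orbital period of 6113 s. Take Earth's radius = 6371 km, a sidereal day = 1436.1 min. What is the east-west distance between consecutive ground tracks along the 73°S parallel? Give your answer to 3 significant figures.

Node shift per orbit = (6113.0/86166) × 360° = 25.54°.
Equatorial spacing = 25.54 × 111.2 km/° = 2840 km.
At 73° latitude, spacing = 2840 × cos(73°) = 830 km.

830 km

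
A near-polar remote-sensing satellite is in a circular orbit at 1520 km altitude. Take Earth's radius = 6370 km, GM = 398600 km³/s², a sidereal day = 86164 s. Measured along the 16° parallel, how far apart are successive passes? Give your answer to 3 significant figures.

3110 km

Semi-major axis a = 6370 + 1520 = 7890 km. Period T = 2π√(a³/μ) = 2π√(7890³/398600) = 6974.7 s = 116.25 min.
Node shift per orbit = (6974.7/86164) × 360° = 29.14°.
Equatorial spacing = 29.14 × 111.2 km/° = 3240 km.
At 16° latitude, spacing = 3240 × cos(16°) = 3114 km.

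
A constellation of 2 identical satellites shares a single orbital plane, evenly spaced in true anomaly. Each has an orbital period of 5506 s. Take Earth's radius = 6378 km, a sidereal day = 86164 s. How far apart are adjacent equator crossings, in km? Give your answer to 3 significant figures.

Single-satellite node shift = (5506.0/86164) × 360° = 23.00°.
With 2 satellites evenly phased, successive equator crossings are 23.00/2 = 11.502° apart.
That is 11.502 × 111.3 = 1280 km at the equator.

1280 km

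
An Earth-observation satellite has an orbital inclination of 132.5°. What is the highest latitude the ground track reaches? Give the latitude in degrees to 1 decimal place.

47.5°

Retrograde orbit: the ground track reaches ±(180° − i) = ±(180 − 132.5) = ±47.5°.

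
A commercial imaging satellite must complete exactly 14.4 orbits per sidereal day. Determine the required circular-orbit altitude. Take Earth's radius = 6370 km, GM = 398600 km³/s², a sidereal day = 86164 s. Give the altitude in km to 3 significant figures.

Required period T = 86164 / 14.4 = 5983.6 s.
From T = 2π√(a³/μ): a = (μ T²/4π²)^(1/3) = (398600 × 5983.6² / 4π²)^(1/3) = 7124 km.
Altitude h = a − R = 7124 − 6370 = 754 km.

754 km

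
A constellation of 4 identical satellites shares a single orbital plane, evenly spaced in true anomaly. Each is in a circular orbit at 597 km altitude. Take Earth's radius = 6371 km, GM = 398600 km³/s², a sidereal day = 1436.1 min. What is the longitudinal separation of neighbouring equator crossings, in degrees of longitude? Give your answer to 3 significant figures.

6.05°

Semi-major axis a = 6371 + 597 = 6968 km. Period T = 2π√(a³/μ) = 2π√(6968³/398600) = 5788.6 s = 96.48 min.
Single-satellite node shift = (5788.6/86166) × 360° = 24.18°.
With 4 satellites evenly phased, successive equator crossings are 24.18/4 = 6.046° apart.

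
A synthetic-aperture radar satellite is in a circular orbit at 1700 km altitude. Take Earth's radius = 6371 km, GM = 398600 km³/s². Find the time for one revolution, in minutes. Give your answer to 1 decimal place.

120.3 min

Semi-major axis a = 6371 + 1700 = 8071 km. Period T = 2π√(a³/μ) = 2π√(8071³/398600) = 7216.1 s = 120.27 min.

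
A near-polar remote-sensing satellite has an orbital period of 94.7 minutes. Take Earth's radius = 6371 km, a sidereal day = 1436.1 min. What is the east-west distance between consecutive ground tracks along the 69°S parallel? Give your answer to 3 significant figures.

946 km

T = 94.7 min = 5682.0 s.
Node shift per orbit = (5682.0/86166) × 360° = 23.74°.
Equatorial spacing = 23.74 × 111.2 km/° = 2640 km.
At 69° latitude, spacing = 2640 × cos(69°) = 946 km.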